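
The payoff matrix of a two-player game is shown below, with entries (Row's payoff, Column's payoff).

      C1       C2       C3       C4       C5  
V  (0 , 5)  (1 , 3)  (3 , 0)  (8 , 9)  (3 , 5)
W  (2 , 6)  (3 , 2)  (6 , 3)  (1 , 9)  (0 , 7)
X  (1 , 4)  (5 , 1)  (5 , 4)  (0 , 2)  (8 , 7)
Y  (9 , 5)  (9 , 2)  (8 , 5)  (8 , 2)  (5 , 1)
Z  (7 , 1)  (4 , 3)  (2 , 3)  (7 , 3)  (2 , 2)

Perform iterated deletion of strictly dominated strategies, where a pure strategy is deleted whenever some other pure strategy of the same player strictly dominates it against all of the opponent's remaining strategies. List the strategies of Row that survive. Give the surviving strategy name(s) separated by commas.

For Row, Y strictly dominates W on the remaining columns (C1: 9>2, C2: 9>3, C3: 8>6, C4: 8>1, C5: 5>0); eliminate W.
For Row, Y strictly dominates Z on the remaining columns (C1: 9>7, C2: 9>4, C3: 8>2, C4: 8>7, C5: 5>2); eliminate Z.
Column's strategy C2 is strictly dominated by C1 (V: 5>3, X: 4>1, Y: 5>2) and is removed.
Among the remaining strategies, none is strictly dominated by another pure strategy of the same player, so the elimination stops.
Surviving strategies — Row: {V, X, Y}; Column: {C1, C3, C4, C5}.

V, X, Y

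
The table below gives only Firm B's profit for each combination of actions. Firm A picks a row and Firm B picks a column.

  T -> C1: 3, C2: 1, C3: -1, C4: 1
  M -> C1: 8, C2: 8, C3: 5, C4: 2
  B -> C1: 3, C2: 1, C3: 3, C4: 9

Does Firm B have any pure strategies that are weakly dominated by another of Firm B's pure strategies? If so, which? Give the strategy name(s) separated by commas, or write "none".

C1 is not dominated — it holds its own against C2 at T (3>1); C3 at T (3>-1); C4 at T (3>1).
C2: dominated, since C1 does at least as well everywhere (T: 3>1, M: 8=8, B: 3>1).
C1 weakly dominates C3 — T: 3>-1, M: 8>5, B: 3=3.
C4: no other strategy beats it everywhere (C1 at B (9>3); C2 at B (9>1); C3 at T (1>-1)).

C2, C3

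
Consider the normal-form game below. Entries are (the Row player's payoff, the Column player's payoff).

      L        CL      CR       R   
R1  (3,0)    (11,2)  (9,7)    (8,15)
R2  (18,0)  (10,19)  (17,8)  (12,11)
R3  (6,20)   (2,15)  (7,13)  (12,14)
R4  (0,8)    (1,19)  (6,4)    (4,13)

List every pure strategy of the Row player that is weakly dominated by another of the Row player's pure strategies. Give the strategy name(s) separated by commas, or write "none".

R3, R4

Nothing dominates R1: R2 at CL (11>10); R3 at CL (11>2); R4 at L (3>0).
Nothing dominates R2: R1 at L (18>3); R3 at L (18>6); R4 at L (18>0).
R3: dominated, since R2 does at least as well everywhere (L: 18>6, CL: 10>2, CR: 17>7, R: 12=12).
R1 weakly dominates R4 — L: 3>0, CL: 11>1, CR: 9>6, R: 8>4.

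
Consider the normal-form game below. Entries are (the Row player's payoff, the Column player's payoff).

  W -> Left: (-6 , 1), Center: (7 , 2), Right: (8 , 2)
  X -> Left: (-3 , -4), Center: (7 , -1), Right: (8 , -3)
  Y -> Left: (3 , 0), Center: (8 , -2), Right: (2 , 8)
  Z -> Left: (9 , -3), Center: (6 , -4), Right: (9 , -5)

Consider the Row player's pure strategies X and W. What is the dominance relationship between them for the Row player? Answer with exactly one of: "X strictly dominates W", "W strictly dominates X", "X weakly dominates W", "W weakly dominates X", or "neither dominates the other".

Compare X to W across each choice by the Column player: Left: -3>-6, Center: 7=7, Right: 8=8.
X is at least as good everywhere and strictly better somewhere (tied only at Center, Right), so X weakly but not strictly dominates W.

X weakly dominates W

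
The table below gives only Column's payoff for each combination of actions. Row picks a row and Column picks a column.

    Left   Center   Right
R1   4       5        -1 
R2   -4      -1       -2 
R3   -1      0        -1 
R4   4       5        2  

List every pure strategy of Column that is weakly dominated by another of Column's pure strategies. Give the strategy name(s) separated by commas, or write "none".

Left, Right

Left: dominated, since Center does at least as well everywhere (R1: 5>4, R2: -1>-4, R3: 0>-1, R4: 5>4).
Center: no other strategy beats it everywhere (Left at R1 (5>4); Right at R1 (5>-1)).
Right: dominated, since Center does at least as well everywhere (R1: 5>-1, R2: -1>-2, R3: 0>-1, R4: 5>2).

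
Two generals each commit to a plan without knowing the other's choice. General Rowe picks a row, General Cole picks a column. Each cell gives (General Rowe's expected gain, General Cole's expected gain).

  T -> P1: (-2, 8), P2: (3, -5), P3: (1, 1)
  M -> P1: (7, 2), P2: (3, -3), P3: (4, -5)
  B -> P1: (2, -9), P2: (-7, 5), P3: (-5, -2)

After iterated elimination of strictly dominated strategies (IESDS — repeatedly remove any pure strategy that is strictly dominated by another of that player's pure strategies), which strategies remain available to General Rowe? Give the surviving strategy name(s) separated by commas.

For General Rowe, M strictly dominates B on the remaining columns (P1: 7>2, P2: 3>-7, P3: 4>-5); eliminate B.
For General Cole, P1 strictly dominates P2 on the remaining rows (T: 8>-5, M: 2>-3); eliminate P2.
For General Rowe, M strictly dominates T on the remaining columns (P1: 7>-2, P3: 4>1); eliminate T.
General Cole's strategy P3 is strictly dominated by P1 (M: 2>-5) and is removed.
Among the remaining strategies, none is strictly dominated by another pure strategy of the same player, so the elimination stops.
Surviving strategies — General Rowe: {M}; General Cole: {P1}.

M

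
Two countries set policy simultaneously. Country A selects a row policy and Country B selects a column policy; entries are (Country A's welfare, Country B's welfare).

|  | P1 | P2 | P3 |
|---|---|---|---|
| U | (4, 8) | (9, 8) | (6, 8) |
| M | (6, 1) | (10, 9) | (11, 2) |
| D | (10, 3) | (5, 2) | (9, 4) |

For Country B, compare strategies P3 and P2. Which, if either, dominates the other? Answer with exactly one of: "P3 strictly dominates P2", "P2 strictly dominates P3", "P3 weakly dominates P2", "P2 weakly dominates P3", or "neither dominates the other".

P3's payoffs vs P2's, by Country A's action — U: 8=8, M: 2<9, D: 4>2.
P3 does better at D but worse at M; neither strategy dominates the other.

neither dominates the other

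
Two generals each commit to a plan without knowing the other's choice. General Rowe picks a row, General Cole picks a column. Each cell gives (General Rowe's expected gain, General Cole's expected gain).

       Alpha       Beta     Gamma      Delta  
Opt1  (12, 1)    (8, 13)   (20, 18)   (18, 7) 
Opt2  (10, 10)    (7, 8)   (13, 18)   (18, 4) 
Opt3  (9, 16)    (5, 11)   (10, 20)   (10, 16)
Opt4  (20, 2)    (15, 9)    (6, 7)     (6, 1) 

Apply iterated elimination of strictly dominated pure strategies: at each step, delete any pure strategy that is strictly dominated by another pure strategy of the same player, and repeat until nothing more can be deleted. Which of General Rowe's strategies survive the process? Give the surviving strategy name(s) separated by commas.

Opt1, Opt4

General Rowe's strategy Opt3 is strictly dominated by Opt1 (Alpha: 12>9, Beta: 8>5, Gamma: 20>10, Delta: 18>10) and is removed.
For General Cole, Gamma strictly dominates Alpha on the remaining rows (Opt1: 18>1, Opt2: 18>10, Opt4: 7>2); eliminate Alpha.
Column Delta is eliminated: Beta beats it against every remaining row (Opt1: 13>7, Opt2: 8>4, Opt4: 9>1).
General Rowe's strategy Opt2 is strictly dominated by Opt1 (Beta: 8>7, Gamma: 20>13) and is removed.
Among the remaining strategies, none is strictly dominated by another pure strategy of the same player, so the elimination stops.
Surviving strategies — General Rowe: {Opt1, Opt4}; General Cole: {Beta, Gamma}.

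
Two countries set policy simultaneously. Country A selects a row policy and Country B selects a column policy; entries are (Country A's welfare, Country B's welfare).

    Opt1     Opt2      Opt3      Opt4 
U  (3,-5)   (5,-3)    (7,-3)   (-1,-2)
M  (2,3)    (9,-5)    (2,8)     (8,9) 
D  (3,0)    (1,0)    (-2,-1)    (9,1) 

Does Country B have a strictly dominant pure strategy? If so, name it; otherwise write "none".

Opt4 vs Opt1: U: -2>-5, M: 9>3, D: 1>0.
Opt4 vs Opt2: U: -2>-3, M: 9>-5, D: 1>0.
Opt4 vs Opt3: U: -2>-3, M: 9>8, D: 1>-1.
Opt4 strictly beats every other strategy against every opponent action, so it is strictly dominant.

Opt4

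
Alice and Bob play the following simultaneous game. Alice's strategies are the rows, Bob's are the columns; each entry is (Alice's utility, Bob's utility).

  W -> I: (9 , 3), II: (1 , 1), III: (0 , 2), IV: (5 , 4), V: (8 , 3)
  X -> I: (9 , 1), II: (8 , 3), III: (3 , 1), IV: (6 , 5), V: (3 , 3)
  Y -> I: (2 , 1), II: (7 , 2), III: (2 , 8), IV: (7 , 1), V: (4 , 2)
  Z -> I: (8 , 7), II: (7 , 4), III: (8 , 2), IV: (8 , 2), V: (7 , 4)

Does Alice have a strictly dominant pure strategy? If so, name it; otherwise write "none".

none

W fails to dominate X at I (9=9).
X fails to dominate W at I (9=9).
Y fails to dominate W at I (2<9).
Z fails to dominate W at I (8<9).
No single strategy dominates all the others.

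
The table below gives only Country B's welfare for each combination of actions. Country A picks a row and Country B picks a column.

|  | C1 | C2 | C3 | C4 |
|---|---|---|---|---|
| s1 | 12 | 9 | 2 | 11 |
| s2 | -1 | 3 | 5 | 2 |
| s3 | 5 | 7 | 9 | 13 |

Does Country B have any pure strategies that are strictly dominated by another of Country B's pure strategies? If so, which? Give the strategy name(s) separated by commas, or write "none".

C1: no other strategy beats it everywhere (C2 at s1 (12>9); C3 at s1 (12>2); C4 at s1 (12>11)).
C2 is not dominated — it holds its own against C1 at s2 (3>-1); C3 at s1 (9>2); C4 at s2 (3>2).
C3 is not dominated — it holds its own against C1 at s2 (5>-1); C2 at s2 (5>3); C4 at s2 (5>2).
Nothing dominates C4: C1 at s2 (2>-1); C2 at s1 (11>9); C3 at s1 (11>2).

none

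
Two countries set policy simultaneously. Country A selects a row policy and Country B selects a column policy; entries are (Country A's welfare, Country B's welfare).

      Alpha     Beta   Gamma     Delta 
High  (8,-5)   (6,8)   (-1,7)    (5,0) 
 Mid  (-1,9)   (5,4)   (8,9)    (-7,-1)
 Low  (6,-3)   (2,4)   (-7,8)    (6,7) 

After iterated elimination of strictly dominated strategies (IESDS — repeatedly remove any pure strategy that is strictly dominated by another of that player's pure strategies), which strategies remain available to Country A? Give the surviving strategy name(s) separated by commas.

High, Mid

Column Delta is eliminated: Gamma beats it against every remaining row (High: 7>0, Mid: 9>-1, Low: 8>7).
Row Low is eliminated: High beats it against every remaining column (Alpha: 8>6, Beta: 6>2, Gamma: -1>-7).
Among the remaining strategies, none is strictly dominated by another pure strategy of the same player, so the elimination stops.
Surviving strategies — Country A: {High, Mid}; Country B: {Alpha, Beta, Gamma}.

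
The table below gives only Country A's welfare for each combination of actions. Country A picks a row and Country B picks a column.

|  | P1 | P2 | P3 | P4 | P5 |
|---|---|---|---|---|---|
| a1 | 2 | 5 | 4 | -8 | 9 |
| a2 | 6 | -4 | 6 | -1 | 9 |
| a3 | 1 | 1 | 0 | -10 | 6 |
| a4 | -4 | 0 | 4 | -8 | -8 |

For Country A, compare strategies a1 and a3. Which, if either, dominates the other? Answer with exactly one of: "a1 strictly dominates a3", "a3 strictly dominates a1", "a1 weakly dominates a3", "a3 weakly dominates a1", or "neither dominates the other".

a1 strictly dominates a3

a1's payoffs vs a3's, by Country B's action — P1: 2>1, P2: 5>1, P3: 4>0, P4: -8>-10, P5: 9>6.
a1 gives a strictly higher payoff against each opponent action, so a1 strictly dominates a3.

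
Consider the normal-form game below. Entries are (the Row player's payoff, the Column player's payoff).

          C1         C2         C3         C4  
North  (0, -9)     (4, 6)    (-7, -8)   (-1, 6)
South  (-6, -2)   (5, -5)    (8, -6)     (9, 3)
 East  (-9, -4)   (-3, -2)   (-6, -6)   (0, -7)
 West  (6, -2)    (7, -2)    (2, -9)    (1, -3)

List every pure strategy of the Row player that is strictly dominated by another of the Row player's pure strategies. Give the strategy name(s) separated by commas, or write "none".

North, East

North is strictly dominated by West (C1: 6>0, C2: 7>4, C3: 2>-7, C4: 1>-1).
South: no other strategy beats it everywhere (North at C2 (5>4); East at C1 (-6>-9); West at C3 (8>2)).
East: dominated, since South does at least as well everywhere (C1: -6>-9, C2: 5>-3, C3: 8>-6, C4: 9>0).
West: no other strategy beats it everywhere (North at C1 (6>0); South at C1 (6>-6); East at C1 (6>-9)).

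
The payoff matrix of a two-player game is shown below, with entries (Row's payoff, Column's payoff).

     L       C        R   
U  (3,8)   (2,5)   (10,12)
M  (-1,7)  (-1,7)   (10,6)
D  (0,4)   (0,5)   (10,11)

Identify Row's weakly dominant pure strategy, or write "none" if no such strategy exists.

U

U vs M: L: 3>-1, C: 2>-1, R: 10=10.
U vs D: L: 3>0, C: 2>0, R: 10=10.
U is at least as good as every other strategy against every opponent action, so it is weakly dominant.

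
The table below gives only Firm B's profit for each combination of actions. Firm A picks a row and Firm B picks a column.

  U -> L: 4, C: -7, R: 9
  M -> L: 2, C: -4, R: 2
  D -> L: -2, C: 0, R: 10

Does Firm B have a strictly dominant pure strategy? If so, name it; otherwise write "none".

none

L fails to dominate C at D (-2<0).
C fails to dominate L at U (-7<4).
R fails to dominate L at M (2=2).
No single strategy dominates all the others.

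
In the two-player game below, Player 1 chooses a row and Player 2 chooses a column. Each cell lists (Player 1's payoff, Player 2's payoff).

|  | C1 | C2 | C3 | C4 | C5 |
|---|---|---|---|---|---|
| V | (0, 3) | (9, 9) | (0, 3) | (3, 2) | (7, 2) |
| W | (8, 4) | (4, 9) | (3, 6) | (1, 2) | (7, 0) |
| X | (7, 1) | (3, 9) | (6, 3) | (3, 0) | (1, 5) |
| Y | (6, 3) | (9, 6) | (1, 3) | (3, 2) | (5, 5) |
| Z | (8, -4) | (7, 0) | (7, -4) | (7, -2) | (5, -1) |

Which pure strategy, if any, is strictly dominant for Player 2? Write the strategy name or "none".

C2 vs C1: V: 9>3, W: 9>4, X: 9>1, Y: 6>3, Z: 0>-4.
C2 vs C3: V: 9>3, W: 9>6, X: 9>3, Y: 6>3, Z: 0>-4.
C2 vs C4: V: 9>2, W: 9>2, X: 9>0, Y: 6>2, Z: 0>-2.
C2 vs C5: V: 9>2, W: 9>0, X: 9>5, Y: 6>5, Z: 0>-1.
C2 strictly beats every other strategy against every opponent action, so it is strictly dominant.

C2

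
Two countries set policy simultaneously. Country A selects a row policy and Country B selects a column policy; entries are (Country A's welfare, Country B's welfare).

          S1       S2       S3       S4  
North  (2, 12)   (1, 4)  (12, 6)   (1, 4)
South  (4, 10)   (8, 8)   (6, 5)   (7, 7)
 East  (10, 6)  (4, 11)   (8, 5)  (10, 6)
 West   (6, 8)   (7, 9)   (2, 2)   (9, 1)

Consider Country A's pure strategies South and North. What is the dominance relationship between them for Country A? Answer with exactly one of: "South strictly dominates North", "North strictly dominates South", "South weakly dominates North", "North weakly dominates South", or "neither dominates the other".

neither dominates the other

Compare South to North across each choice by Country B: S1: 4>2, S2: 8>1, S3: 6<12, S4: 7>1.
South does better at S1, S2, S4 but worse at S3; neither strategy dominates the other.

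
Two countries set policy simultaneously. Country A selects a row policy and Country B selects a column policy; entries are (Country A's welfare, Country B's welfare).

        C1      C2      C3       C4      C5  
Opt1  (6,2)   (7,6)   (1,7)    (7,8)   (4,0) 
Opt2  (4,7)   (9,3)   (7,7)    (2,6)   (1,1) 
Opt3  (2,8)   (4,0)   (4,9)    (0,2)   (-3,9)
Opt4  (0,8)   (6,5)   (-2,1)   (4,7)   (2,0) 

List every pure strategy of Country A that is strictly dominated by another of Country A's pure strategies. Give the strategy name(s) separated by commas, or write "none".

Opt1: no other strategy beats it everywhere (Opt2 at C1 (6>4); Opt3 at C1 (6>2); Opt4 at C1 (6>0)).
Nothing dominates Opt2: Opt1 at C2 (9>7); Opt3 at C1 (4>2); Opt4 at C1 (4>0).
Opt3: dominated, since Opt2 does at least as well everywhere (C1: 4>2, C2: 9>4, C3: 7>4, C4: 2>0, C5: 1>-3).
Opt1 strictly dominates Opt4 — C1: 6>0, C2: 7>6, C3: 1>-2, C4: 7>4, C5: 4>2.

Opt3, Opt4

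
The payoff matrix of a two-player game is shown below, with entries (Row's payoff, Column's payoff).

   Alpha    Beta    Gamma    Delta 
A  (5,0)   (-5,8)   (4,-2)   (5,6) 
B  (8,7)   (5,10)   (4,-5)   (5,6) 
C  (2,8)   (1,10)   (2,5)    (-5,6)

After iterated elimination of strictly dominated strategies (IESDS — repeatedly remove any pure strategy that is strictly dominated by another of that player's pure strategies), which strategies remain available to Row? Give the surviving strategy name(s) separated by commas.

B

Row C is eliminated: B beats it against every remaining column (Alpha: 8>2, Beta: 5>1, Gamma: 4>2, Delta: 5>-5).
For Column, Beta strictly dominates Alpha on the remaining rows (A: 8>0, B: 10>7); eliminate Alpha.
Column Gamma is eliminated: Beta beats it against every remaining row (A: 8>-2, B: 10>-5).
For Column, Beta strictly dominates Delta on the remaining rows (A: 8>6, B: 10>6); eliminate Delta.
For Row, B strictly dominates A on the remaining columns (Beta: 5>-5); eliminate A.
Among the remaining strategies, none is strictly dominated by another pure strategy of the same player, so the elimination stops.
Surviving strategies — Row: {B}; Column: {Beta}.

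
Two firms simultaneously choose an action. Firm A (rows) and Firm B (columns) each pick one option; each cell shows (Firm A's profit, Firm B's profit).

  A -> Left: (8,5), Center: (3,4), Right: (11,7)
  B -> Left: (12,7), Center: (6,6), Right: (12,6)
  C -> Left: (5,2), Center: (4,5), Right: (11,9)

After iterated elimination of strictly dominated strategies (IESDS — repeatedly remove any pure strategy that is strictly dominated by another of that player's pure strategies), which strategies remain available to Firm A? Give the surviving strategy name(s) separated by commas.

For Firm A, B strictly dominates A on the remaining columns (Left: 12>8, Center: 6>3, Right: 12>11); eliminate A.
Row C is eliminated: B beats it against every remaining column (Left: 12>5, Center: 6>4, Right: 12>11).
Firm B's strategy Center is strictly dominated by Left (B: 7>6) and is removed.
Column Right is eliminated: Left beats it against every remaining row (B: 7>6).
Among the remaining strategies, none is strictly dominated by another pure strategy of the same player, so the elimination stops.
Surviving strategies — Firm A: {B}; Firm B: {Left}.

B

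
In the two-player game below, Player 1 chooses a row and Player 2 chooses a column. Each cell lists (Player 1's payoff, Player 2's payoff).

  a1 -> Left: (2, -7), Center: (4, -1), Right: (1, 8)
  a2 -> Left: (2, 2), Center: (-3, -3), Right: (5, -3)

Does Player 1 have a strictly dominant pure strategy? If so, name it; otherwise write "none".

a1 fails to dominate a2 at Left (2=2).
a2 fails to dominate a1 at Left (2=2).
No single strategy dominates all the others.

none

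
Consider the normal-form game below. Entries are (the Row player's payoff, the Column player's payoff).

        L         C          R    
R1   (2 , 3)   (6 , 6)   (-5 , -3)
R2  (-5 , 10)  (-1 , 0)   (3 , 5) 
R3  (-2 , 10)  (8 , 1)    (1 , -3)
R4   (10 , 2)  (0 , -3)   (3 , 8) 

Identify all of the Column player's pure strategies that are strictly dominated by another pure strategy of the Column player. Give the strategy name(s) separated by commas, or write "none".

Nothing dominates L: C at R2 (10>0); R at R1 (3>-3).
Nothing dominates C: L at R1 (6>3); R at R1 (6>-3).
Nothing dominates R: L at R4 (8>2); C at R2 (5>0).

none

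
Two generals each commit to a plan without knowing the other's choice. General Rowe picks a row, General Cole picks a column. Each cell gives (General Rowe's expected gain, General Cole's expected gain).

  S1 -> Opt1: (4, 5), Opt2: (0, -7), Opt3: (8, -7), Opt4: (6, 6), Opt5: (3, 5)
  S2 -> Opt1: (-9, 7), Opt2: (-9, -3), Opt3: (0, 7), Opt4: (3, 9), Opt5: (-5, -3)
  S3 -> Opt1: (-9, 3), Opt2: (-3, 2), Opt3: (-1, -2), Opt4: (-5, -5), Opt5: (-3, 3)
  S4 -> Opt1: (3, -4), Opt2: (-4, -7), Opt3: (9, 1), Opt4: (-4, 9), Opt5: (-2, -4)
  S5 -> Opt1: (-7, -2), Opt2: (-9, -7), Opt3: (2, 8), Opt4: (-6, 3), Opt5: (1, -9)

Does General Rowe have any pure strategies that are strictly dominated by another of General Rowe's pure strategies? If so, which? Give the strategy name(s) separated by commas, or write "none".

S2, S3, S5

S1 is not dominated — it holds its own against S2 at Opt1 (4>-9); S3 at Opt1 (4>-9); S4 at Opt1 (4>3); S5 at Opt1 (4>-7).
S2: dominated, since S1 does at least as well everywhere (Opt1: 4>-9, Opt2: 0>-9, Opt3: 8>0, Opt4: 6>3, Opt5: 3>-5).
S3: dominated, since S1 does at least as well everywhere (Opt1: 4>-9, Opt2: 0>-3, Opt3: 8>-1, Opt4: 6>-5, Opt5: 3>-3).
Nothing dominates S4: S1 at Opt3 (9>8); S2 at Opt1 (3>-9); S3 at Opt1 (3>-9); S5 at Opt1 (3>-7).
S5: dominated, since S1 does at least as well everywhere (Opt1: 4>-7, Opt2: 0>-9, Opt3: 8>2, Opt4: 6>-6, Opt5: 3>1).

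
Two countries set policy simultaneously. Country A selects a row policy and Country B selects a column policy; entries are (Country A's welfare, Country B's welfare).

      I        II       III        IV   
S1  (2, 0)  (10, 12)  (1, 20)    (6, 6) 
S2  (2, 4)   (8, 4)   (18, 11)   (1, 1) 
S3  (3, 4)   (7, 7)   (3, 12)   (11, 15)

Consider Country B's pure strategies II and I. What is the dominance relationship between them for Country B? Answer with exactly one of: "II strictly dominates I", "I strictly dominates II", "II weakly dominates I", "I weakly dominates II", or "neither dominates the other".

II's payoffs vs I's, by Country A's action — S1: 12>0, S2: 4=4, S3: 7>4.
II is at least as good everywhere and strictly better somewhere (tied only at S2), so II weakly but not strictly dominates I.

II weakly dominates I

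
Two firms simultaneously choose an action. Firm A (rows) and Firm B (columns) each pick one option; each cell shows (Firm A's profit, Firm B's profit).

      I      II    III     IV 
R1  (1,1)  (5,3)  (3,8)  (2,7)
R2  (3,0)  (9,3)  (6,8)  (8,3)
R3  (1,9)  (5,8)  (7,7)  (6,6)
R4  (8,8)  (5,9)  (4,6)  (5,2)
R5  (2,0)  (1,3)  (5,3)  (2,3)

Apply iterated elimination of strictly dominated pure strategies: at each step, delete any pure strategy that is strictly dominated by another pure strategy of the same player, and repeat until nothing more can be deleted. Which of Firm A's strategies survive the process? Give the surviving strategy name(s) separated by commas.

R2, R3, R4

Firm A's strategy R1 is strictly dominated by R2 (I: 3>1, II: 9>5, III: 6>3, IV: 8>2) and is removed.
Row R5 is eliminated: R2 beats it against every remaining column (I: 3>2, II: 9>1, III: 6>5, IV: 8>2).
Column IV is eliminated: III beats it against every remaining row (R2: 8>3, R3: 7>6, R4: 6>2).
Among the remaining strategies, none is strictly dominated by another pure strategy of the same player, so the elimination stops.
Surviving strategies — Firm A: {R2, R3, R4}; Firm B: {I, II, III}.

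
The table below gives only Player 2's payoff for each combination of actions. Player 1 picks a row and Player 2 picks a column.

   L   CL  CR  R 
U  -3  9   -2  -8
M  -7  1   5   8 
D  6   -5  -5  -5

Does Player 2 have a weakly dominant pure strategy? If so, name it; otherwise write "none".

none

L fails to dominate CL at U (-3<9).
CL fails to dominate L at D (-5<6).
CR fails to dominate L at D (-5<6).
R fails to dominate L at U (-8<-3).
No single strategy dominates all the others.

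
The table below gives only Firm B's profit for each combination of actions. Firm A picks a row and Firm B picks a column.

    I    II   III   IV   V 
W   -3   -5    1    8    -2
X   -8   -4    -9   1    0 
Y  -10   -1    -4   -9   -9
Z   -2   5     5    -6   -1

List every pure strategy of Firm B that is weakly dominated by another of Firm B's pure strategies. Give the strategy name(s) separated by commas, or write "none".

I is weakly dominated by V (W: -2>-3, X: 0>-8, Y: -9>-10, Z: -1>-2).
II: no other strategy beats it everywhere (I at X (-4>-8); III at X (-4>-9); IV at Y (-1>-9); V at Y (-1>-9)).
III: no other strategy beats it everywhere (I at W (1>-3); II at W (1>-5); IV at Y (-4>-9); V at W (1>-2)).
IV: no other strategy beats it everywhere (I at W (8>-3); II at W (8>-5); III at W (8>1); V at W (8>-2)).
Nothing dominates V: I at W (-2>-3); II at W (-2>-5); III at X (0>-9); IV at Z (-1>-6).

I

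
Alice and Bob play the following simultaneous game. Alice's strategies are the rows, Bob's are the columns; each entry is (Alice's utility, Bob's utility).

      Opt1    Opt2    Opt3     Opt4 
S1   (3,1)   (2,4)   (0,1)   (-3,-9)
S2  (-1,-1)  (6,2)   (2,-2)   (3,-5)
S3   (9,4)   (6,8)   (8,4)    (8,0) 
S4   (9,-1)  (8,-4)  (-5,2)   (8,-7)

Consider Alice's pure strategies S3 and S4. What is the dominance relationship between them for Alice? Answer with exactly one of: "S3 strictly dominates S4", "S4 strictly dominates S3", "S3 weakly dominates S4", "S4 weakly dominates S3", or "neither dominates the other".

neither dominates the other

S3's payoffs vs S4's, by Bob's action — Opt1: 9=9, Opt2: 6<8, Opt3: 8>-5, Opt4: 8=8.
S3 does better at Opt3 but worse at Opt2; neither strategy dominates the other.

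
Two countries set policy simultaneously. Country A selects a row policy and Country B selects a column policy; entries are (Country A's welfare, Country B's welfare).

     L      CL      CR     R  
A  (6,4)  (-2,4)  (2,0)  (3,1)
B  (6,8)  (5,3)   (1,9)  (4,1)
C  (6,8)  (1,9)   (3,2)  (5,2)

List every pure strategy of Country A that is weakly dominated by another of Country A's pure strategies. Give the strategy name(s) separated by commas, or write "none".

A

A: dominated, since C does at least as well everywhere (L: 6=6, CL: 1>-2, CR: 3>2, R: 5>3).
Nothing dominates B: A at CL (5>-2); C at CL (5>1).
C: no other strategy beats it everywhere (A at CL (1>-2); B at CR (3>1)).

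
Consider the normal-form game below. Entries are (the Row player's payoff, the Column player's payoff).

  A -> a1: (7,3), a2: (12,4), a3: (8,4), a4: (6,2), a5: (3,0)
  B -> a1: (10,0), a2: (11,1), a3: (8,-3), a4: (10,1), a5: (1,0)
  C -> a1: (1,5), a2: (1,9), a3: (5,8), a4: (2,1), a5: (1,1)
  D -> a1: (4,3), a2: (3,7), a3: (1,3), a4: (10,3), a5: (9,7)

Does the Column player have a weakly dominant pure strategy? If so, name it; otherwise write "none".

a2 vs a1: A: 4>3, B: 1>0, C: 9>5, D: 7>3.
a2 vs a3: A: 4=4, B: 1>-3, C: 9>8, D: 7>3.
a2 vs a4: A: 4>2, B: 1=1, C: 9>1, D: 7>3.
a2 vs a5: A: 4>0, B: 1>0, C: 9>1, D: 7=7.
a2 is at least as good as every other strategy against every opponent action, so it is weakly dominant.

a2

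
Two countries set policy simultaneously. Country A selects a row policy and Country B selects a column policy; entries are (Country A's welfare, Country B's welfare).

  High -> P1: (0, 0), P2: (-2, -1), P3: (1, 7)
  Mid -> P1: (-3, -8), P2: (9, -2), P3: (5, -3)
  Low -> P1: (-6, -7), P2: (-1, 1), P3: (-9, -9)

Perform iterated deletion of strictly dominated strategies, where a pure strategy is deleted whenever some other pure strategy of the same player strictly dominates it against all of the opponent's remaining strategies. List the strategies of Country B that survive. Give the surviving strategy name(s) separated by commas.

For Country A, Mid strictly dominates Low on the remaining columns (P1: -3>-6, P2: 9>-1, P3: 5>-9); eliminate Low.
Country B's strategy P1 is strictly dominated by P3 (High: 7>0, Mid: -3>-8) and is removed.
Country A's strategy High is strictly dominated by Mid (P2: 9>-2, P3: 5>1) and is removed.
For Country B, P2 strictly dominates P3 on the remaining rows (Mid: -2>-3); eliminate P3.
Among the remaining strategies, none is strictly dominated by another pure strategy of the same player, so the elimination stops.
Surviving strategies — Country A: {Mid}; Country B: {P2}.

P2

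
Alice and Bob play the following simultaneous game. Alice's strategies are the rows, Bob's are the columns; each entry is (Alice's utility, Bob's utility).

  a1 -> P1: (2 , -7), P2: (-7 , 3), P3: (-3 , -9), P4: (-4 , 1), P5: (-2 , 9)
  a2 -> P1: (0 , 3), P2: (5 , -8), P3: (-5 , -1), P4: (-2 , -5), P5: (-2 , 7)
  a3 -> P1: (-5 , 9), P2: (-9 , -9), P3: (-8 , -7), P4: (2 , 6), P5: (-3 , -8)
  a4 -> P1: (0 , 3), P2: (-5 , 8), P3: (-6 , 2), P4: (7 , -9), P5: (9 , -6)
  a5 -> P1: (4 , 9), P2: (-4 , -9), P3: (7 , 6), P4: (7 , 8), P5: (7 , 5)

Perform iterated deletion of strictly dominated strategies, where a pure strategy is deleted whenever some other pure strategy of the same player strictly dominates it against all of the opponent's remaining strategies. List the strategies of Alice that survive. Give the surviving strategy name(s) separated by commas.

Alice's strategy a1 is strictly dominated by a5 (P1: 4>2, P2: -4>-7, P3: 7>-3, P4: 7>-4, P5: 7>-2) and is removed.
Alice's strategy a3 is strictly dominated by a4 (P1: 0>-5, P2: -5>-9, P3: -6>-8, P4: 7>2, P5: 9>-3) and is removed.
Bob's strategy P3 is strictly dominated by P1 (a2: 3>-1, a4: 3>2, a5: 9>6) and is removed.
For Bob, P1 strictly dominates P4 on the remaining rows (a2: 3>-5, a4: 3>-9, a5: 9>8); eliminate P4.
Among the remaining strategies, none is strictly dominated by another pure strategy of the same player, so the elimination stops.
Surviving strategies — Alice: {a2, a4, a5}; Bob: {P1, P2, P5}.

a2, a4, a5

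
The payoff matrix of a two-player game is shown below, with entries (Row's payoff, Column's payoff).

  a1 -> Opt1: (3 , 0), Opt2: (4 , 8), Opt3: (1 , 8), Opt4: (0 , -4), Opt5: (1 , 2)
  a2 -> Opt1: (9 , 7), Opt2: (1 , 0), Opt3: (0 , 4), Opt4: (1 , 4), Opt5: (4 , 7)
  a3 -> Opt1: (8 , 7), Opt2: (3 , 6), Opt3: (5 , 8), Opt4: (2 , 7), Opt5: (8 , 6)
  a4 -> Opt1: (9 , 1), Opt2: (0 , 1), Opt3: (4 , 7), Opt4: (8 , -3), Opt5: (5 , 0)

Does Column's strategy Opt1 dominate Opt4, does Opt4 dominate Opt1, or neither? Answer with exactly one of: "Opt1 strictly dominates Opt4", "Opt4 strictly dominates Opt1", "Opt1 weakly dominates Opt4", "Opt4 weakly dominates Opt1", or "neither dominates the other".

Opt1 weakly dominates Opt4

Opt1's payoffs vs Opt4's, by Row's action — a1: 0>-4, a2: 7>4, a3: 7=7, a4: 1>-3.
Opt1 is at least as good everywhere and strictly better somewhere (tied only at a3), so Opt1 weakly but not strictly dominates Opt4.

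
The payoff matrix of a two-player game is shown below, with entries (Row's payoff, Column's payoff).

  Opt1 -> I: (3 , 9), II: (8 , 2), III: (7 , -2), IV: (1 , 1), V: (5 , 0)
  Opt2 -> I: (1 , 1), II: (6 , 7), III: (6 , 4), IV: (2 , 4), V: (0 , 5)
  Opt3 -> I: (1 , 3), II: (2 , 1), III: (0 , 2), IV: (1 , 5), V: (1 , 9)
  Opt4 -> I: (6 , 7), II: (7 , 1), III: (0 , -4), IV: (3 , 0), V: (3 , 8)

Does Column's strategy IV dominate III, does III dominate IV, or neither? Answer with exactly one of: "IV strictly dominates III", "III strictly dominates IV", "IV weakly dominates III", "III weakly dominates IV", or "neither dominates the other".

Compare IV to III across each choice by Row: Opt1: 1>-2, Opt2: 4=4, Opt3: 5>2, Opt4: 0>-4.
IV is at least as good everywhere and strictly better somewhere (tied only at Opt2), so IV weakly but not strictly dominates III.

IV weakly dominates III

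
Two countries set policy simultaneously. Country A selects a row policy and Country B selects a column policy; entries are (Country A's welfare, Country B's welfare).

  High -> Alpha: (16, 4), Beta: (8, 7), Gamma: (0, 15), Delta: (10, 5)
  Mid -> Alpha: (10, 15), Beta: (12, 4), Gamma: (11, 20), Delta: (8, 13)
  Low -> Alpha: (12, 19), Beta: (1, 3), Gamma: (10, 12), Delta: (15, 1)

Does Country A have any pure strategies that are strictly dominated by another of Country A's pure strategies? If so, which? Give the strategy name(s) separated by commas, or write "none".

High: no other strategy beats it everywhere (Mid at Alpha (16>10); Low at Alpha (16>12)).
Mid: no other strategy beats it everywhere (High at Beta (12>8); Low at Beta (12>1)).
Low is not dominated — it holds its own against High at Gamma (10>0); Mid at Alpha (12>10).

none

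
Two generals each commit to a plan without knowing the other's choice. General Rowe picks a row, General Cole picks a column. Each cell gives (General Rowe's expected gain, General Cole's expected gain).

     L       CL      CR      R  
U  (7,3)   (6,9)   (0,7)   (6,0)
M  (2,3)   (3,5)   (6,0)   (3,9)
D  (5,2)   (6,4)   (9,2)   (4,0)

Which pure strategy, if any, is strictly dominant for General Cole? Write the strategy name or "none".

none

L fails to dominate CL at U (3<9).
CL fails to dominate R at M (5<9).
CR fails to dominate L at M (0<3).
R fails to dominate L at U (0<3).
No single strategy dominates all the others.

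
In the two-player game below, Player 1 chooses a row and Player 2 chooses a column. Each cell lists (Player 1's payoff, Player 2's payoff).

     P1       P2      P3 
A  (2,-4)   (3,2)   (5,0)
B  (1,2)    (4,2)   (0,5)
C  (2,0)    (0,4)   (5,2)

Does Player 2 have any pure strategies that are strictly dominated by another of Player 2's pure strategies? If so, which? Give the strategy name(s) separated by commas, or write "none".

P1

P3 strictly dominates P1 — A: 0>-4, B: 5>2, C: 2>0.
Nothing dominates P2: P1 at A (2>-4); P3 at A (2>0).
Nothing dominates P3: P1 at A (0>-4); P2 at B (5>2).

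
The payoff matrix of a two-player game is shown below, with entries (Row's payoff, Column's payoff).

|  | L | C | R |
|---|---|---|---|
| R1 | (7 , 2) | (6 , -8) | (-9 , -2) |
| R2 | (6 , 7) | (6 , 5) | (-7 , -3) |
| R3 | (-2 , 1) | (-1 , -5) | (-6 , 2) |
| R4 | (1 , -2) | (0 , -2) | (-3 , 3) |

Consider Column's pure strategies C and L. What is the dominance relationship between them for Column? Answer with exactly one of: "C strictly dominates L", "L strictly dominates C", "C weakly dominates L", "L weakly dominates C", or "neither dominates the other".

C's payoffs vs L's, by Row's action — R1: -8<2, R2: 5<7, R3: -5<1, R4: -2=-2.
L is at least as good everywhere and strictly better somewhere (tied at R4), so L weakly dominates C.

L weakly dominates C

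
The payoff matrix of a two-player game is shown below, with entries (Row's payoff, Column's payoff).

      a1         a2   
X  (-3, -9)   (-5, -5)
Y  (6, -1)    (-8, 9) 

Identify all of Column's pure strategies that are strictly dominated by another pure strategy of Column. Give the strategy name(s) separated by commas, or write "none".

a1

a2 strictly dominates a1 — X: -5>-9, Y: 9>-1.
a2: no other strategy beats it everywhere (a1 at X (-5>-9)).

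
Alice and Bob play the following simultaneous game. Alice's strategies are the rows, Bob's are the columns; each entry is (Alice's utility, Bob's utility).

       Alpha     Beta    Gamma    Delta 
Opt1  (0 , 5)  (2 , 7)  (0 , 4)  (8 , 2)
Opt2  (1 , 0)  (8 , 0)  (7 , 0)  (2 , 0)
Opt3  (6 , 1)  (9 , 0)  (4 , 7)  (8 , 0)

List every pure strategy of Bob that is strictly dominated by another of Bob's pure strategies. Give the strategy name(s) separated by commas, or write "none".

Alpha: no other strategy beats it everywhere (Beta at Opt2 (0=0); Gamma at Opt1 (5>4); Delta at Opt1 (5>2)).
Beta: no other strategy beats it everywhere (Alpha at Opt1 (7>5); Gamma at Opt1 (7>4); Delta at Opt1 (7>2)).
Gamma: no other strategy beats it everywhere (Alpha at Opt2 (0=0); Beta at Opt2 (0=0); Delta at Opt1 (4>2)).
Delta: no other strategy beats it everywhere (Alpha at Opt2 (0=0); Beta at Opt2 (0=0); Gamma at Opt2 (0=0)).

none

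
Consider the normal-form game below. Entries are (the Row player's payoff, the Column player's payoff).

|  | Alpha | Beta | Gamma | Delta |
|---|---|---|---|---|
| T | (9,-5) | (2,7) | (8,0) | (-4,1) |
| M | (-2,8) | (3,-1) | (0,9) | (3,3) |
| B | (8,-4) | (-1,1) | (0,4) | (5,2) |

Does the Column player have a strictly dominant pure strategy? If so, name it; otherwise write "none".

none

Alpha fails to dominate Beta at T (-5<7).
Beta fails to dominate Alpha at M (-1<8).
Gamma fails to dominate Beta at T (0<7).
Delta fails to dominate Alpha at M (3<8).
No single strategy dominates all the others.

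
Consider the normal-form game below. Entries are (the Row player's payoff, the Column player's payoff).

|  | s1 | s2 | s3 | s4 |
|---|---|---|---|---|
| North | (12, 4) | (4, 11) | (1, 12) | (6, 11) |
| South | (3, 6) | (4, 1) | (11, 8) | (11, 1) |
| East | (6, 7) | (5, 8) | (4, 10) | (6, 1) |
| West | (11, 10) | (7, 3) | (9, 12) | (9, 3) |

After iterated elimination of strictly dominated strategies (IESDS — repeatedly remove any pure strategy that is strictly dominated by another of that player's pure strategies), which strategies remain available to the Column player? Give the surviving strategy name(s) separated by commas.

s3

Row East is eliminated: West beats it against every remaining column (s1: 11>6, s2: 7>5, s3: 9>4, s4: 9>6).
The Column player's strategy s1 is strictly dominated by s3 (North: 12>4, South: 8>6, West: 12>10) and is removed.
For the Row player, West strictly dominates North on the remaining columns (s2: 7>4, s3: 9>1, s4: 9>6); eliminate North.
Column s2 is eliminated: s3 beats it against every remaining row (South: 8>1, West: 12>3).
The Row player's strategy West is strictly dominated by South (s3: 11>9, s4: 11>9) and is removed.
For the Column player, s3 strictly dominates s4 on the remaining rows (South: 8>1); eliminate s4.
Among the remaining strategies, none is strictly dominated by another pure strategy of the same player, so the elimination stops.
Surviving strategies — the Row player: {South}; the Column player: {s3}.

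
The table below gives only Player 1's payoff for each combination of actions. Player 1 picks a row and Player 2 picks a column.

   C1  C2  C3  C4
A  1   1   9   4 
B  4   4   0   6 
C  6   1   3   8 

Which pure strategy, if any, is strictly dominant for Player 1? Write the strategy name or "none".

A fails to dominate B at C1 (1<4).
B fails to dominate A at C3 (0<9).
C fails to dominate A at C2 (1=1).
No single strategy dominates all the others.

none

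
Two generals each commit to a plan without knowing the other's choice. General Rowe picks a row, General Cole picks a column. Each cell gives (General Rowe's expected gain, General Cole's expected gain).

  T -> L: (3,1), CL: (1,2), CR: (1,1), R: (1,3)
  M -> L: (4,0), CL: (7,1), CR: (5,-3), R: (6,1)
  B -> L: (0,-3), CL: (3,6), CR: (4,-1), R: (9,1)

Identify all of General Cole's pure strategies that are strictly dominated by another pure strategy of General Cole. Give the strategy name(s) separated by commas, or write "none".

L: dominated, since CL does at least as well everywhere (T: 2>1, M: 1>0, B: 6>-3).
CL: no other strategy beats it everywhere (L at T (2>1); CR at T (2>1); R at M (1=1)).
CL strictly dominates CR — T: 2>1, M: 1>-3, B: 6>-1.
Nothing dominates R: L at T (3>1); CL at T (3>2); CR at T (3>1).

L, CR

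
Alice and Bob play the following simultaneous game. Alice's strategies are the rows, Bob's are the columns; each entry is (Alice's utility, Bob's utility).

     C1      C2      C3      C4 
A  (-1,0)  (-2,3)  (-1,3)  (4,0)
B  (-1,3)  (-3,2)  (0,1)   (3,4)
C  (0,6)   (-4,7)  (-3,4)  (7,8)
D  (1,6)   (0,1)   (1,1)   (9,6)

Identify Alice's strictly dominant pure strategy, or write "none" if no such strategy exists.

D vs A: C1: 1>-1, C2: 0>-2, C3: 1>-1, C4: 9>4.
D vs B: C1: 1>-1, C2: 0>-3, C3: 1>0, C4: 9>3.
D vs C: C1: 1>0, C2: 0>-4, C3: 1>-3, C4: 9>7.
D strictly beats every other strategy against every opponent action, so it is strictly dominant.

D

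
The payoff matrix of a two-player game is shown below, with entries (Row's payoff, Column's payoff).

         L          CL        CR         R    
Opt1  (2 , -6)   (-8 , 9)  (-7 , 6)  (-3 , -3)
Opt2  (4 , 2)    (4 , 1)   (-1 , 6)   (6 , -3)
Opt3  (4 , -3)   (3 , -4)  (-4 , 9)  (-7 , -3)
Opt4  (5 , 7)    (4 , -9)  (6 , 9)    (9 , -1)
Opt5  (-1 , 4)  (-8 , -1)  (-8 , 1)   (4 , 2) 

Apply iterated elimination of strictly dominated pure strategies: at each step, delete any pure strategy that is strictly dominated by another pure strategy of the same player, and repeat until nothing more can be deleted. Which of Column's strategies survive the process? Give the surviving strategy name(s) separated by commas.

CR

Row's strategy Opt1 is strictly dominated by Opt2 (L: 4>2, CL: 4>-8, CR: -1>-7, R: 6>-3) and is removed.
For Row, Opt4 strictly dominates Opt3 on the remaining columns (L: 5>4, CL: 4>3, CR: 6>-4, R: 9>-7); eliminate Opt3.
Row's strategy Opt5 is strictly dominated by Opt2 (L: 4>-1, CL: 4>-8, CR: -1>-8, R: 6>4) and is removed.
Column's strategy L is strictly dominated by CR (Opt2: 6>2, Opt4: 9>7) and is removed.
Column's strategy CL is strictly dominated by CR (Opt2: 6>1, Opt4: 9>-9) and is removed.
For Row, Opt4 strictly dominates Opt2 on the remaining columns (CR: 6>-1, R: 9>6); eliminate Opt2.
For Column, CR strictly dominates R on the remaining rows (Opt4: 9>-1); eliminate R.
Among the remaining strategies, none is strictly dominated by another pure strategy of the same player, so the elimination stops.
Surviving strategies — Row: {Opt4}; Column: {CR}.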